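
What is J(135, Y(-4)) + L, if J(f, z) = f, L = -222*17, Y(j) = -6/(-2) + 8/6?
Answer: -3639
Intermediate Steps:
Y(j) = 13/3 (Y(j) = -6*(-1/2) + 8*(1/6) = 3 + 4/3 = 13/3)
L = -3774
J(135, Y(-4)) + L = 135 - 3774 = -3639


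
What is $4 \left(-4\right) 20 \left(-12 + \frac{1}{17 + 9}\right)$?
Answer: $\frac{49760}{13} \approx 3827.7$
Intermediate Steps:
$4 \left(-4\right) 20 \left(-12 + \frac{1}{17 + 9}\right) = \left(-16\right) 20 \left(-12 + \frac{1}{26}\right) = - 320 \left(-12 + \frac{1}{26}\right) = \left(-320\right) \left(- \frac{311}{26}\right) = \frac{49760}{13}$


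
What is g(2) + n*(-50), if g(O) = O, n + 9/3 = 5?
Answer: -98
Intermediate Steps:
n = 2 (n = -3 + 5 = 2)
g(2) + n*(-50) = 2 + 2*(-50) = 2 - 100 = -98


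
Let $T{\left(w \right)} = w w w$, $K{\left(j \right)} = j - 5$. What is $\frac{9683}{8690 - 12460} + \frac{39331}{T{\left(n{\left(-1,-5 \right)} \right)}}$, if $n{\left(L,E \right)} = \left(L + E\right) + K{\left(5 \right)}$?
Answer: $- \frac{75184699}{407160} \approx -184.66$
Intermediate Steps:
$K{\left(j \right)} = -5 + j$
$n{\left(L,E \right)} = E + L$ ($n{\left(L,E \right)} = \left(L + E\right) + \left(-5 + 5\right) = \left(E + L\right) + 0 = E + L$)
$T{\left(w \right)} = w^{3}$ ($T{\left(w \right)} = w^{2} w = w^{3}$)
$\frac{9683}{8690 - 12460} + \frac{39331}{T{\left(n{\left(-1,-5 \right)} \right)}} = \frac{9683}{8690 - 12460} + \frac{39331}{\left(-5 - 1\right)^{3}} = \frac{9683}{-3770} + \frac{39331}{\left(-6\right)^{3}} = 9683 \left(- \frac{1}{3770}\right) + \frac{39331}{-216} = - \frac{9683}{3770} + 39331 \left(- \frac{1}{216}\right) = - \frac{9683}{3770} - \frac{39331}{216} = - \frac{75184699}{407160}$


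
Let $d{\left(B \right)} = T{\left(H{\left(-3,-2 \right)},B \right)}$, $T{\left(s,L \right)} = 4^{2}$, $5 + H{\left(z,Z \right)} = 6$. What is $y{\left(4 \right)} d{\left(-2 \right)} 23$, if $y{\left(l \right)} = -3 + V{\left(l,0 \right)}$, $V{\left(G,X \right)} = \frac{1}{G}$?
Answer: $-1012$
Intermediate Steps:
$H{\left(z,Z \right)} = 1$ ($H{\left(z,Z \right)} = -5 + 6 = 1$)
$T{\left(s,L \right)} = 16$
$y{\left(l \right)} = -3 + \frac{1}{l}$
$d{\left(B \right)} = 16$
$y{\left(4 \right)} d{\left(-2 \right)} 23 = \left(-3 + \frac{1}{4}\right) 16 \cdot 23 = \left(- \frac{11}{4}\right) 16 \cdot 23 = \left(-44\right) 23 = -1012$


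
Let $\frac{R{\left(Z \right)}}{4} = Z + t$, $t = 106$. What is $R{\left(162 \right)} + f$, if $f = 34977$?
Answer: $36049$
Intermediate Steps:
$R{\left(Z \right)} = 424 + 4 Z$ ($R{\left(Z \right)} = 4 \left(Z + 106\right) = 4 \left(106 + Z\right) = 424 + 4 Z$)
$R{\left(162 \right)} + f = \left(424 + 4 \cdot 162\right) + 34977 = \left(424 + 648\right) + 34977 = 1072 + 34977 = 36049$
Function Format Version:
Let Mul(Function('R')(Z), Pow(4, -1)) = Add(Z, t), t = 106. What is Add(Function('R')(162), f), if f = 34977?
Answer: 36049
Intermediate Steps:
Function('R')(Z) = Add(424, Mul(4, Z)) (Function('R')(Z) = Mul(4, Add(Z, 106)) = Mul(4, Add(106, Z)) = Add(424, Mul(4, Z)))
Add(Function('R')(162), f) = Add(Add(424, Mul(4, 162)), 34977) = Add(Add(424, 648), 34977) = Add(1072, 34977) = 36049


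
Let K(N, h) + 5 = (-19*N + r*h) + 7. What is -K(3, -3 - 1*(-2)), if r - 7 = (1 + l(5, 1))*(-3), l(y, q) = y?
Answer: 44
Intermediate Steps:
r = -11 (r = 7 + (1 + 5)*(-3) = 7 + 6*(-3) = 7 - 18 = -11)
K(N, h) = 2 - 19*N - 11*h (K(N, h) = -5 + ((-19*N - 11*h) + 7) = -5 + (7 - 19*N - 11*h) = 2 - 19*N - 11*h)
-K(3, -3 - 1*(-2)) = -(2 - 19*3 - 11*(-3 - 1*(-2))) = -(2 - 57 - 11*(-3 + 2)) = -(2 - 57 - 11*(-1)) = -(2 - 57 + 11) = -1*(-44) = 44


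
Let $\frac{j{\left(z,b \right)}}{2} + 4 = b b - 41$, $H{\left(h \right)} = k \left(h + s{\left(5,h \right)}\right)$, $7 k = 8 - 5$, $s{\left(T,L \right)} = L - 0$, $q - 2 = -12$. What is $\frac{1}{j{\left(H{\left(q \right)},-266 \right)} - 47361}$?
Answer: $\frac{1}{94061} \approx 1.0631 \cdot 10^{-5}$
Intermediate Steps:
$q = -10$ ($q = 2 - 12 = -10$)
$s{\left(T,L \right)} = L$ ($s{\left(T,L \right)} = L + 0 = L$)
$k = \frac{3}{7}$ ($k = \frac{8 - 5}{7} = \frac{1}{7} \cdot 3 = \frac{3}{7} \approx 0.42857$)
$H{\left(h \right)} = \frac{6 h}{7}$ ($H{\left(h \right)} = \frac{3 \left(h + h\right)}{7} = \frac{3 \cdot 2 h}{7} = \frac{6 h}{7}$)
$j{\left(z,b \right)} = -90 + 2 b^{2}$ ($j{\left(z,b \right)} = -8 + 2 \left(b b - 41\right) = -8 + 2 \left(b^{2} - 41\right) = -8 + 2 \left(-41 + b^{2}\right) = -8 + \left(-82 + 2 b^{2}\right) = -90 + 2 b^{2}$)
$\frac{1}{j{\left(H{\left(q \right)},-266 \right)} - 47361} = \frac{1}{\left(-90 + 2 \left(-266\right)^{2}\right) - 47361} = \frac{1}{\left(-90 + 2 \cdot 70756\right) - 47361} = \frac{1}{\left(-90 + 141512\right) - 47361} = \frac{1}{141422 - 47361} = \frac{1}{94061}$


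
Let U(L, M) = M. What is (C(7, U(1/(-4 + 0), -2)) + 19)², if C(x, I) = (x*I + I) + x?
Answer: 100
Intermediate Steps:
C(x, I) = I + x + I*x (C(x, I) = (I*x + I) + x = (I + I*x) + x = I + x + I*x)
(C(7, U(1/(-4 + 0), -2)) + 19)² = ((-2 + 7 - 2*7) + 19)² = ((-2 + 7 - 14) + 19)² = (-9 + 19)² = 10² = 100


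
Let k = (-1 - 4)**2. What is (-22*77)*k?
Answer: -42350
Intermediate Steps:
k = 25 (k = (-5)**2 = 25)
(-22*77)*k = -22*77*25 = -1694*25 = -42350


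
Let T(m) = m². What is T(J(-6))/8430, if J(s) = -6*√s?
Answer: -36/1405 ≈ -0.025623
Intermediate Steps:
T(J(-6))/8430 = (-6*I*√6)²/8430 = (-6*I*√6)²*(1/8430) = -216*1/8430 = -36/1405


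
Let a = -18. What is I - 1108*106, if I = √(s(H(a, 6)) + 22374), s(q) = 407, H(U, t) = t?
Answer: -117448 + √22781 ≈ -1.1730e+5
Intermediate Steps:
I = √22781 (I = √(407 + 22374) = √22781 ≈ 150.93)
I - 1108*106 = √22781 - 1108*106 = √22781 - 1*117448 = √22781 - 117448 = -117448 + √22781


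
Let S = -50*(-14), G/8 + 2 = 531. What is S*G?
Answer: 2962400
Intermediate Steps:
G = 4232 (G = -16 + 8*531 = -16 + 4248 = 4232)
S = 700
S*G = 700*4232 = 2962400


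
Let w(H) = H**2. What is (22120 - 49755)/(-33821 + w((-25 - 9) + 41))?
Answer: 27635/33772 ≈ 0.81828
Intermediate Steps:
(22120 - 49755)/(-33821 + w((-25 - 9) + 41)) = (22120 - 49755)/(-33821 + ((-25 - 9) + 41)**2) = -27635/(-33821 + (-34 + 41)**2) = -27635/(-33821 + 7**2) = -27635/(-33821 + 49) = -27635/(-33772) = -27635*(-1/33772) = 27635/33772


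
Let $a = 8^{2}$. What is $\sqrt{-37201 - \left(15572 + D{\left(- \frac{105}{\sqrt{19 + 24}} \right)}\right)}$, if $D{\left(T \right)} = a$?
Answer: $i \sqrt{52837} \approx 229.86 i$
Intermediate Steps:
$a = 64$
$D{\left(T \right)} = 64$
$\sqrt{-37201 - \left(15572 + D{\left(- \frac{105}{\sqrt{19 + 24}} \right)}\right)} = \sqrt{-37201 - 15636} = \sqrt{-52837} = i \sqrt{52837}$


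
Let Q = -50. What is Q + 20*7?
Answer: 90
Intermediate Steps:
Q + 20*7 = -50 + 20*7 = -50 + 140 = 90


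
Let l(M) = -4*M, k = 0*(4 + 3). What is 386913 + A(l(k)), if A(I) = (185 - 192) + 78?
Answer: 386984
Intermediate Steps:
k = 0 (k = 0*7 = 0)
A(I) = 71 (A(I) = -7 + 78 = 71)
386913 + A(l(k)) = 386913 + 71 = 386984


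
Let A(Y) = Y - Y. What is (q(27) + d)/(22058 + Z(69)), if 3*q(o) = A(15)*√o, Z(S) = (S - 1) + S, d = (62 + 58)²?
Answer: 2880/4439 ≈ 0.64880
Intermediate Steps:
A(Y) = 0
d = 14400 (d = 120² = 14400)
Z(S) = -1 + 2*S (Z(S) = (-1 + S) + S = -1 + 2*S)
q(o) = 0 (q(o) = (0*√o)/3 = (⅓)*0 = 0)
(q(27) + d)/(22058 + Z(69)) = (0 + 14400)/(22058 + (-1 + 2*69)) = 14400/(22058 + (-1 + 138)) = 14400/(22058 + 137) = 14400/22195 = 14400*(1/22195) = 2880/4439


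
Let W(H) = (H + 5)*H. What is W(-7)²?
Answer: 196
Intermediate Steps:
W(H) = H*(5 + H) (W(H) = (5 + H)*H = H*(5 + H))
W(-7)² = (-7*(5 - 7))² = (-7*(-2))² = 14² = 196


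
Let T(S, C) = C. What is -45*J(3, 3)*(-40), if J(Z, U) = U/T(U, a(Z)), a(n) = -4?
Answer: -1350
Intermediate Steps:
J(Z, U) = -U/4 (J(Z, U) = U/(-4) = U*(-¼) = -U/4)
-45*J(3, 3)*(-40) = -(-45)*3/4*(-40) = -45*(-¾)*(-40) = (135/4)*(-40) = -1350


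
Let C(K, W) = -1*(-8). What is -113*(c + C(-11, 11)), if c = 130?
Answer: -15594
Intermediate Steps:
C(K, W) = 8
-113*(c + C(-11, 11)) = -113*(130 + 8) = -113*138 = -15594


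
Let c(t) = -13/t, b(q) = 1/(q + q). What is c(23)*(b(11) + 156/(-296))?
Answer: 2548/9361 ≈ 0.27219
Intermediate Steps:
b(q) = 1/(2*q)
c(23)*(b(11) + 156/(-296)) = (-13/23)*((½)/11 + 156/(-296)) = (-13*1/23)*((½)*(1/11) + 156*(-1/296)) = -13*(1/22 - 39/74)/23 = -13/23*(-196/407) = 2548/9361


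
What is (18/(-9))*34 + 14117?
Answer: 14049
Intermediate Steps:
(18/(-9))*34 + 14117 = -⅑*18*34 + 14117 = -2*34 + 14117 = -68 + 14117 = 14049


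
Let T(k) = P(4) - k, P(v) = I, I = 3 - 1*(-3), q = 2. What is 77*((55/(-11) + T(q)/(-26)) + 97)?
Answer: 91938/13 ≈ 7072.2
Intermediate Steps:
I = 6 (I = 3 + 3 = 6)
P(v) = 6
T(k) = 6 - k
77*((55/(-11) + T(q)/(-26)) + 97) = 77*((55/(-11) + (6 - 1*2)/(-26)) + 97) = 77*((55*(-1/11) + (6 - 2)*(-1/26)) + 97) = 77*((-5 + 4*(-1/26)) + 97) = 77*((-5 - 2/13) + 97) = 77*(-67/13 + 97) = 77*(1194/13) = 91938/13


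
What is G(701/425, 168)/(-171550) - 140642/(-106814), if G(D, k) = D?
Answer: 5126978770443/3893837611250 ≈ 1.3167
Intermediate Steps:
G(701/425, 168)/(-171550) - 140642/(-106814) = (701/425)/(-171550) - 140642/(-106814) = (701*(1/425))*(-1/171550) - 140642*(-1/106814) = (701/425)*(-1/171550) + 70321/53407 = -701/72908750 + 70321/53407 = 5126978770443/3893837611250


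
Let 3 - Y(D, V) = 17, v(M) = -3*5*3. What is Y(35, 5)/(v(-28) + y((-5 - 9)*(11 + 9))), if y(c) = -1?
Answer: 7/23 ≈ 0.30435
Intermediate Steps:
v(M) = -45 (v(M) = -15*3 = -45)
Y(D, V) = -14 (Y(D, V) = 3 - 1*17 = 3 - 17 = -14)
Y(35, 5)/(v(-28) + y((-5 - 9)*(11 + 9))) = -14/(-45 - 1) = -14/(-46) = -1/46*(-14) = 7/23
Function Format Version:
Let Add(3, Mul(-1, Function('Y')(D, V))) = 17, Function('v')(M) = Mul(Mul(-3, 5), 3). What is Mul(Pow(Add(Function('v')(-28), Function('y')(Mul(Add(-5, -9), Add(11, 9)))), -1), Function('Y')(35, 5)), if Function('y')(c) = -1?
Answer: Rational(7, 23) ≈ 0.30435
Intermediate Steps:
Function('v')(M) = -45 (Function('v')(M) = Mul(-15, 3) = -45)
Function('Y')(D, V) = -14 (Function('Y')(D, V) = Add(3, Mul(-1, 17)) = Add(3, -17) = -14)
Mul(Pow(Add(Function('v')(-28), Function('y')(Mul(Add(-5, -9), Add(11, 9)))), -1), Function('Y')(35, 5)) = Mul(Pow(Add(-45, -1), -1), -14) = Mul(Pow(-46, -1), -14) = Mul(Rational(-1, 46), -14) = Rational(7, 23)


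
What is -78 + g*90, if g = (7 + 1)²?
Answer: 5682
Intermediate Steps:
g = 64 (g = 8² = 64)
-78 + g*90 = -78 + 64*90 = -78 + 5760 = 5682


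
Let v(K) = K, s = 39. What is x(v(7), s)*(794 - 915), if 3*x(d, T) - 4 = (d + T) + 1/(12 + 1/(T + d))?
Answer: -1117072/553 ≈ -2020.0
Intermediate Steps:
x(d, T) = 4/3 + T/3 + d/3 + 1/(3*(12 + 1/(T + d))) (x(d, T) = 4/3 + ((d + T) + 1/(12 + 1/(T + d)))/3 = 4/3 + ((T + d) + 1/(12 + 1/(T + d)))/3 = 4/3 + (T + d + 1/(12 + 1/(T + d)))/3 = 4/3 + (T/3 + d/3 + 1/(3*(12 + 1/(T + d)))) = 4/3 + T/3 + d/3 + 1/(3*(12 + 1/(T + d))))
x(v(7), s)*(794 - 915) = (2*(2 + 6*39² + 6*7² + 25*39 + 25*7 + 12*39*7)/(3*(1 + 12*39 + 12*7)))*(794 - 915) = (2*(2 + 6*1521 + 6*49 + 975 + 175 + 3276)/(3*(1 + 468 + 84)))*(-121) = ((⅔)*(2 + 9126 + 294 + 975 + 175 + 3276)/553)*(-121) = ((⅔)*(1/553)*13848)*(-121) = (9232/553)*(-121) = -1117072/553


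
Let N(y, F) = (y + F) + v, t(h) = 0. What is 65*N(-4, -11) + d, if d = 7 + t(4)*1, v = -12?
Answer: -1748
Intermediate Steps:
N(y, F) = -12 + F + y (N(y, F) = (y + F) - 12 = (F + y) - 12 = -12 + F + y)
d = 7 (d = 7 + 0*1 = 7 + 0 = 7)
65*N(-4, -11) + d = 65*(-12 - 11 - 4) + 7 = 65*(-27) + 7 = -1755 + 7 = -1748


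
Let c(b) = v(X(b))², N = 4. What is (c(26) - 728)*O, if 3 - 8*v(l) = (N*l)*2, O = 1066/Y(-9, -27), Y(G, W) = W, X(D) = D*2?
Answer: -66079741/864 ≈ -76481.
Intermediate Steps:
X(D) = 2*D
O = -1066/27 (O = 1066/(-27) = 1066*(-1/27) = -1066/27 ≈ -39.482)
v(l) = 3/8 - l (v(l) = 3/8 - 4*l*2/8 = 3/8 - l)
c(b) = (3/8 - 2*b)²
(c(26) - 728)*O = ((-3 + 16*26)²/64 - 728)*(-1066/27) = ((-3 + 416)²/64 - 728)*(-1066/27) = ((1/64)*413² - 728)*(-1066/27) = ((1/64)*170569 - 728)*(-1066/27) = (170569/64 - 728)*(-1066/27) = (123977/64)*(-1066/27) = -66079741/864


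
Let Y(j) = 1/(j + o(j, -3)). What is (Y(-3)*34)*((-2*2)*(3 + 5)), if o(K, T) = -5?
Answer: 136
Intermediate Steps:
Y(j) = 1/(-5 + j) (Y(j) = 1/(j - 5) = 1/(-5 + j))
(Y(-3)*34)*((-2*2)*(3 + 5)) = (34/(-5 - 3))*((-2*2)*(3 + 5)) = (34/(-8))*(-4*8) = -⅛*34*(-32) = -17/4*(-32) = 136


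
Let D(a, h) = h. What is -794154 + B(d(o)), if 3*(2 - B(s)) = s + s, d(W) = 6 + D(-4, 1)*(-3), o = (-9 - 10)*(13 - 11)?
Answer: -794154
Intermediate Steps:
o = -38 (o = -19*2 = -38)
d(W) = 3 (d(W) = 6 + 1*(-3) = 6 - 3 = 3)
B(s) = 2 - 2*s/3 (B(s) = 2 - (s + s)/3 = 2 - 2*s/3)
-794154 + B(d(o)) = -794154 + (2 - ⅔*3) = -794154 + (2 - 2) = -794154 + 0 = -794154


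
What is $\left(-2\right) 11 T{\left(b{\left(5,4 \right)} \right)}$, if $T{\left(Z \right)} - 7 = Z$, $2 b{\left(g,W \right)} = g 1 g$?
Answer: $-429$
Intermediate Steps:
$b{\left(g,W \right)} = \frac{g^{2}}{2}$ ($b{\left(g,W \right)} = \frac{g 1 g}{2} = \frac{g g}{2} = \frac{g^{2}}{2}$)
$T{\left(Z \right)} = 7 + Z$
$\left(-2\right) 11 T{\left(b{\left(5,4 \right)} \right)} = \left(-2\right) 11 \left(7 + \frac{5^{2}}{2}\right) = - 22 \left(7 + \frac{1}{2} \cdot 25\right) = - 22 \left(7 + \frac{25}{2}\right) = \left(-22\right) \frac{39}{2} = -429$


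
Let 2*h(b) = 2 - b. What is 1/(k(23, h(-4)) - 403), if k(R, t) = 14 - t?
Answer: -1/392 ≈ -0.0025510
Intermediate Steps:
h(b) = 1 - b/2 (h(b) = (2 - b)/2 = 1 - b/2)
1/(k(23, h(-4)) - 403) = 1/((14 - (1 - ½*(-4))) - 403) = 1/((14 - (1 + 2)) - 403) = 1/((14 - 1*3) - 403) = 1/((14 - 3) - 403) = 1/(11 - 403) = 1/(-392) = -1/392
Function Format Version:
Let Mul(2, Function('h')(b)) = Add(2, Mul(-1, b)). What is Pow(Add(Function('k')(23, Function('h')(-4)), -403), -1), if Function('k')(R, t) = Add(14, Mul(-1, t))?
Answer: Rational(-1, 392) ≈ -0.0025510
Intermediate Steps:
Function('h')(b) = Add(1, Mul(Rational(-1, 2), b)) (Function('h')(b) = Mul(Rational(1, 2), Add(2, Mul(-1, b))) = Add(1, Mul(Rational(-1, 2), b)))
Pow(Add(Function('k')(23, Function('h')(-4)), -403), -1) = Pow(Add(Add(14, Mul(-1, Add(1, Mul(Rational(-1, 2), -4)))), -403), -1) = Pow(Add(Add(14, Mul(-1, Add(1, 2))), -403), -1) = Pow(Add(Add(14, Mul(-1, 3)), -403), -1) = Pow(Add(Add(14, -3), -403), -1) = Pow(Add(11, -403), -1) = Pow(-392, -1) = Rational(-1, 392)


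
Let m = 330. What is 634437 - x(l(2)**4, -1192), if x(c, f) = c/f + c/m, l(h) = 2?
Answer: 15597632783/24585 ≈ 6.3444e+5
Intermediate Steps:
x(c, f) = c/330 + c/f (x(c, f) = c/f + c/330 = c/330 + c/f)
634437 - x(l(2)**4, -1192) = 634437 - ((1/330)*2**4 + 2**4/(-1192)) = 634437 - ((1/330)*16 + 16*(-1/1192)) = 634437 - (8/165 - 2/149) = 634437 - 1*862/24585 = 634437 - 862/24585 = 15597632783/24585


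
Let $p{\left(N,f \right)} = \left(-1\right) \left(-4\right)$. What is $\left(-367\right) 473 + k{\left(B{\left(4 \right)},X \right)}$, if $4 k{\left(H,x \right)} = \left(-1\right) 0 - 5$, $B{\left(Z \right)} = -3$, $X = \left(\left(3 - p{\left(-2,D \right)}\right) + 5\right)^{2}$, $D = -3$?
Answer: $- \frac{694369}{4} \approx -1.7359 \cdot 10^{5}$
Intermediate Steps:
$p{\left(N,f \right)} = 4$
$X = 16$ ($X = \left(\left(3 - 4\right) + 5\right)^{2} = \left(-1 + 5\right)^{2} = 4^{2} = 16$)
$k{\left(H,x \right)} = - \frac{5}{4}$ ($k{\left(H,x \right)} = \frac{\left(-1\right) 0 - 5}{4} = \frac{0 - 5}{4} = \frac{1}{4} \left(-5\right) = - \frac{5}{4}$)
$\left(-367\right) 473 + k{\left(B{\left(4 \right)},X \right)} = \left(-367\right) 473 - \frac{5}{4} = -173591 - \frac{5}{4} = - \frac{694369}{4}$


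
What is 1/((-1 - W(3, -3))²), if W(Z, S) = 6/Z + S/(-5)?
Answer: 25/324 ≈ 0.077160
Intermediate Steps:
W(Z, S) = 6/Z - S/5 (W(Z, S) = 6/Z + S*(-⅕) = 6/Z - S/5)
1/((-1 - W(3, -3))²) = 1/((-1 - (6/3 - ⅕*(-3)))²) = 1/((-1 - (6*(⅓) + ⅗))²) = 1/((-1 - (2 + ⅗))²) = 1/((-1 - 1*13/5)²) = 1/((-1 - 13/5)²) = 1/((-18/5)²) = 1/(324/25) = 25/324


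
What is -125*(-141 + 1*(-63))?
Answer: 25500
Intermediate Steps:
-125*(-141 + 1*(-63)) = -125*(-141 - 63) = -125*(-204) = 25500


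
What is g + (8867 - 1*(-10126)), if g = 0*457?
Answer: 18993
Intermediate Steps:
g = 0
g + (8867 - 1*(-10126)) = 0 + (8867 - 1*(-10126)) = 0 + (8867 + 10126) = 0 + 18993 = 18993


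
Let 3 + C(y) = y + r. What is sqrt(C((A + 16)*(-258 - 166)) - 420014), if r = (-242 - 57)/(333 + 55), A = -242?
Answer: I*sqrt(12201356751)/194 ≈ 569.38*I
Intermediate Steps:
r = -299/388 ≈ -0.77062
C(y) = -1463/388 + y (C(y) = -3 + (y - 299/388) = -3 + (-299/388 + y) = -1463/388 + y)
sqrt(C((A + 16)*(-258 - 166)) - 420014) = sqrt((-1463/388 + (-242 + 16)*(-258 - 166)) - 420014) = sqrt((-1463/388 - 226*(-424)) - 420014) = sqrt((-1463/388 + 95824) - 420014) = sqrt(37178249/388 - 420014) = sqrt(-125787183/388) = I*sqrt(12201356751)/194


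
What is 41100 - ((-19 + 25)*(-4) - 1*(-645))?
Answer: 40479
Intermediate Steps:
41100 - ((-19 + 25)*(-4) - 1*(-645)) = 41100 - (6*(-4) + 645) = 41100 - (-24 + 645) = 41100 - 1*621 = 41100 - 621 = 40479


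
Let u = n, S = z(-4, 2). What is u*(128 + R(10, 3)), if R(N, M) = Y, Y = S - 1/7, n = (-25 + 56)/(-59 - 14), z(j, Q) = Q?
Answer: -28179/511 ≈ -55.145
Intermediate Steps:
S = 2
n = -31/73 (n = 31/(-73) = 31*(-1/73) = -31/73 ≈ -0.42466)
Y = 13/7 (Y = 2 - 1/7 = 13/7 ≈ 1.8571)
u = -31/73 ≈ -0.42466
R(N, M) = 13/7
u*(128 + R(10, 3)) = -31*(128 + 13/7)/73 = -31/73*909/7 = -28179/511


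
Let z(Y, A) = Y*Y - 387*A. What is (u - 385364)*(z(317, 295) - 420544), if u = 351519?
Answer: 14696175900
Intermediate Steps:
z(Y, A) = Y² - 387*A
(u - 385364)*(z(317, 295) - 420544) = (351519 - 385364)*((317² - 387*295) - 420544) = -33845*((100489 - 114165) - 420544) = -33845*(-13676 - 420544) = -33845*(-434220) = 14696175900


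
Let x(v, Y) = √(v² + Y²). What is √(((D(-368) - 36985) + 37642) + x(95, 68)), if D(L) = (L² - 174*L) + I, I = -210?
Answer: √(199903 + √13649) ≈ 447.24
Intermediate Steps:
x(v, Y) = √(Y² + v²)
D(L) = -210 + L² - 174*L (D(L) = (L² - 174*L) - 210 = -210 + L² - 174*L)
√(((D(-368) - 36985) + 37642) + x(95, 68)) = √((((-210 + (-368)² - 174*(-368)) - 36985) + 37642) + √(68² + 95²)) = √((((-210 + 135424 + 64032) - 36985) + 37642) + √(4624 + 9025)) = √(((199246 - 36985) + 37642) + √13649) = √((162261 + 37642) + √13649) = √(199903 + √13649)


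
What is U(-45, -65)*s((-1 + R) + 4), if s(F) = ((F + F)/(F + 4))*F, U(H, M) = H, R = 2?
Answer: -250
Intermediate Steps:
s(F) = 2*F**2/(4 + F) (s(F) = ((2*F)/(4 + F))*F = (2*F/(4 + F))*F = 2*F**2/(4 + F))
U(-45, -65)*s((-1 + R) + 4) = -90*((-1 + 2) + 4)**2/(4 + ((-1 + 2) + 4)) = -90*(1 + 4)**2/(4 + (1 + 4)) = -90*5**2/(4 + 5) = -90*25/9 = -45*50/9 = -250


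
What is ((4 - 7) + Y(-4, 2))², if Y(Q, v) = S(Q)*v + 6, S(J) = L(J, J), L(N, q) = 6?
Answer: 225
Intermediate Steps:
S(J) = 6
Y(Q, v) = 6 + 6*v (Y(Q, v) = 6*v + 6 = 6 + 6*v)
((4 - 7) + Y(-4, 2))² = ((4 - 7) + (6 + 6*2))² = (-3 + (6 + 12))² = (-3 + 18)² = 15² = 225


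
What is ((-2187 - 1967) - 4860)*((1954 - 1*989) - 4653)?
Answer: 33243632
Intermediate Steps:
((-2187 - 1967) - 4860)*((1954 - 1*989) - 4653) = (-4154 - 4860)*((1954 - 989) - 4653) = -9014*(965 - 4653) = -9014*(-3688) = 33243632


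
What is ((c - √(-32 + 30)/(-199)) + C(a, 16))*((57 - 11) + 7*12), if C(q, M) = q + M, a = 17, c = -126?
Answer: -12090 + 130*I*√2/199 ≈ -12090.0 + 0.92386*I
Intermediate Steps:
C(q, M) = M + q
((c - √(-32 + 30)/(-199)) + C(a, 16))*((57 - 11) + 7*12) = ((-126 - √(-32 + 30)/(-199)) + (16 + 17))*((57 - 11) + 7*12) = ((-126 - √(-2)*(-1)/199) + 33)*(46 + 84) = ((-126 - I*√2*(-1)/199) + 33)*130 = ((-126 - (-1)*I*√2/199) + 33)*130 = ((-126 + I*√2/199) + 33)*130 = (-93 + I*√2/199)*130 = -12090 + 130*I*√2/199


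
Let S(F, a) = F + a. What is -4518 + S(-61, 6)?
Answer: -4573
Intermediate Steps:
-4518 + S(-61, 6) = -4518 + (-61 + 6) = -4518 - 55 = -4573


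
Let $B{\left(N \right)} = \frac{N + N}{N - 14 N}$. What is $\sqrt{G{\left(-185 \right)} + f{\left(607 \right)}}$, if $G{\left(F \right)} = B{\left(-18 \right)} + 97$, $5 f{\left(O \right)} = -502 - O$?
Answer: $\frac{i \sqrt{527930}}{65} \approx 11.178 i$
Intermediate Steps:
$f{\left(O \right)} = - \frac{502}{5} - \frac{O}{5}$ ($f{\left(O \right)} = \frac{-502 - O}{5} = - \frac{502}{5} - \frac{O}{5}$)
$B{\left(N \right)} = - \frac{2}{13}$ ($B{\left(N \right)} = \frac{2 N}{\left(-13\right) N} = 2 N \left(- \frac{1}{13 N}\right) = - \frac{2}{13}$)
$G{\left(F \right)} = \frac{1259}{13}$ ($G{\left(F \right)} = - \frac{2}{13} + 97 = \frac{1259}{13}$)
$\sqrt{G{\left(-185 \right)} + f{\left(607 \right)}} = \sqrt{\frac{1259}{13} - \frac{1109}{5}} = \sqrt{- \frac{8122}{65}} = \frac{i \sqrt{527930}}{65}$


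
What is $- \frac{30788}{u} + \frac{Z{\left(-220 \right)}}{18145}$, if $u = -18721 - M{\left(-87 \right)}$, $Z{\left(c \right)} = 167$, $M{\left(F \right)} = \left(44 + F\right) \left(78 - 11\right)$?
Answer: $\frac{28064677}{14370840} \approx 1.9529$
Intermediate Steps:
$M{\left(F \right)} = 2948 + 67 F$ ($M{\left(F \right)} = \left(44 + F\right) 67 = 2948 + 67 F$)
$u = -15840$ ($u = -18721 - \left(2948 + 67 \left(-87\right)\right) = -18721 - \left(2948 - 5829\right) = -18721 - -2881 = -18721 + 2881 = -15840$)
$- \frac{30788}{u} + \frac{Z{\left(-220 \right)}}{18145} = - \frac{30788}{-15840} + \frac{167}{18145} = \left(-30788\right) \left(- \frac{1}{15840}\right) + 167 \cdot \frac{1}{18145} = \frac{7697}{3960} + \frac{167}{18145} = \frac{28064677}{14370840}$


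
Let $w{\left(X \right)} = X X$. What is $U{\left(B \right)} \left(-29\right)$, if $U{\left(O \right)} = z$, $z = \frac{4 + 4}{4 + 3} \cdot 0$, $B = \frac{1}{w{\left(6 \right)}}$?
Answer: $0$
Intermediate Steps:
$w{\left(X \right)} = X^{2}$
$B = \frac{1}{36}$ ($B = \frac{1}{6^{2}} = \frac{1}{36} \approx 0.027778$)
$z = 0$ ($z = \frac{8}{7} \cdot 0 = 0$)
$U{\left(O \right)} = 0$
$U{\left(B \right)} \left(-29\right) = 0 \left(-29\right) = 0$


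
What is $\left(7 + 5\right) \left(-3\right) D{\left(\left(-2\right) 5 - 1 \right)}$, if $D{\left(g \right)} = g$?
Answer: $396$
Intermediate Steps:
$\left(7 + 5\right) \left(-3\right) D{\left(\left(-2\right) 5 - 1 \right)} = \left(7 + 5\right) \left(-3\right) \left(\left(-2\right) 5 - 1\right) = 12 \left(-3\right) \left(-10 - 1\right) = \left(-36\right) \left(-11\right) = 396$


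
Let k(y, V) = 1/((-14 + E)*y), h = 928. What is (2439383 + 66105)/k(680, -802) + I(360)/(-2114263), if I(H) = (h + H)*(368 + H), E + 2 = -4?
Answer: -72042743825616064/2114263 ≈ -3.4075e+10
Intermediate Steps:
E = -6 (E = -2 - 4 = -6)
I(H) = (368 + H)*(928 + H) (I(H) = (928 + H)*(368 + H) = (368 + H)*(928 + H))
k(y, V) = -1/(20*y) (k(y, V) = 1/((-14 - 6)*y) = 1/(-20*y) = -1/(20*y))
(2439383 + 66105)/k(680, -802) + I(360)/(-2114263) = (2439383 + 66105)/((-1/20/680)) + (341504 + 360² + 1296*360)/(-2114263) = 2505488/((-1/20*1/680)) + (341504 + 129600 + 466560)*(-1/2114263) = 2505488/(-1/13600) + 937664*(-1/2114263) = 2505488*(-13600) - 937664/2114263 = -34074636800 - 937664/2114263 = -72042743825616064/2114263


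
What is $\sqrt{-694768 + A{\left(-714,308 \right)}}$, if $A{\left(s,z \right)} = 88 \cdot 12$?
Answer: $4 i \sqrt{43357} \approx 832.89 i$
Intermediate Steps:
$A{\left(s,z \right)} = 1056$
$\sqrt{-694768 + A{\left(-714,308 \right)}} = \sqrt{-694768 + 1056} = \sqrt{-693712} = 4 i \sqrt{43357}$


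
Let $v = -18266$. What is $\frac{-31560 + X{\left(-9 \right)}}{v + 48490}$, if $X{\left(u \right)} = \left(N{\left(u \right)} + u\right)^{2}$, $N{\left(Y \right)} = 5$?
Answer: $- \frac{3943}{3778} \approx -1.0437$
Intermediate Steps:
$X{\left(u \right)} = \left(5 + u\right)^{2}$
$\frac{-31560 + X{\left(-9 \right)}}{v + 48490} = \frac{-31560 + \left(5 - 9\right)^{2}}{-18266 + 48490} = \frac{-31560 + \left(-4\right)^{2}}{30224} = \left(-31560 + 16\right) \frac{1}{30224} = \left(-31544\right) \frac{1}{30224} = - \frac{3943}{3778}$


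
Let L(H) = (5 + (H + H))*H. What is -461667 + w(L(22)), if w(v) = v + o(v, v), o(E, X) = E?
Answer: -459511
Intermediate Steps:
L(H) = H*(5 + 2*H) (L(H) = (5 + 2*H)*H = H*(5 + 2*H))
w(v) = 2*v (w(v) = v + v = 2*v)
-461667 + w(L(22)) = -461667 + 2*(22*(5 + 2*22)) = -461667 + 2*(22*(5 + 44)) = -461667 + 2*(22*49) = -461667 + 2*1078 = -461667 + 2156 = -459511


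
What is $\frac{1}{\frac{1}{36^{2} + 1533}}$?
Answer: $2829$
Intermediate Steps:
$\frac{1}{\frac{1}{36^{2} + 1533}} = \frac{1}{\frac{1}{1296 + 1533}} = \frac{1}{\frac{1}{2829}} = 2829$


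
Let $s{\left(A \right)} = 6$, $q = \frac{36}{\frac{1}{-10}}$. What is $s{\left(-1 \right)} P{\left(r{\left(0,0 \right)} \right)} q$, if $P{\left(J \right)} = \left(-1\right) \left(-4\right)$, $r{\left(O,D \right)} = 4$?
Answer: $-8640$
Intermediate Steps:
$q = -360$ ($q = \frac{36}{- \frac{1}{10}} = 36 \left(-10\right) = -360$)
$P{\left(J \right)} = 4$
$s{\left(-1 \right)} P{\left(r{\left(0,0 \right)} \right)} q = 6 \cdot 4 \left(-360\right) = 24 \left(-360\right) = -8640$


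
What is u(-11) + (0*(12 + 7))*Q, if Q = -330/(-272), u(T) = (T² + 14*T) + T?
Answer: -44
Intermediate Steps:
u(T) = T² + 15*T
Q = 165/136 (Q = -330*(-1/272) = 165/136 ≈ 1.2132)
u(-11) + (0*(12 + 7))*Q = -11*(15 - 11) + (0*(12 + 7))*(165/136) = -11*4 + (0*19)*(165/136) = -44 + 0*(165/136) = -44 + 0 = -44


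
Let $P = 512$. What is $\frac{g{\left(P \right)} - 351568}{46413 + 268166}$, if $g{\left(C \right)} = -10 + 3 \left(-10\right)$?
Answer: $- \frac{351608}{314579} \approx -1.1177$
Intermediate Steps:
$g{\left(C \right)} = -40$ ($g{\left(C \right)} = -10 - 30 = -40$)
$\frac{g{\left(P \right)} - 351568}{46413 + 268166} = \frac{-40 - 351568}{46413 + 268166} = \frac{-40 - 351568}{314579} = \left(-351608\right) \frac{1}{314579} = - \frac{351608}{314579}$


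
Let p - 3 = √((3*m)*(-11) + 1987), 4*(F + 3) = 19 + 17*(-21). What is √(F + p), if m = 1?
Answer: √(-338 + 4*√1954)/2 ≈ 6.3479*I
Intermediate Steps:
F = -175/2 (F = -3 + (19 + 17*(-21))/4 = -3 + (19 - 357)/4 = -3 + (¼)*(-338) = -3 - 169/2 = -175/2 ≈ -87.500)
p = 3 + √1954 (p = 3 + √((3*1)*(-11) + 1987) = 3 + √(3*(-11) + 1987) = 3 + √(-33 + 1987) = 3 + √1954 ≈ 47.204)
√(F + p) = √(-175/2 + (3 + √1954)) = √(-169/2 + √1954)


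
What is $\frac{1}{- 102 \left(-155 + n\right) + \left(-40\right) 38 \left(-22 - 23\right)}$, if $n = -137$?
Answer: $\frac{1}{98184} \approx 1.0185 \cdot 10^{-5}$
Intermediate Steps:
$\frac{1}{- 102 \left(-155 + n\right) + \left(-40\right) 38 \left(-22 - 23\right)} = \frac{1}{- 102 \left(-155 - 137\right) + \left(-40\right) 38 \left(-22 - 23\right)} = \frac{1}{\left(-102\right) \left(-292\right) - -68400} = \frac{1}{29784 + 68400} = \frac{1}{98184}$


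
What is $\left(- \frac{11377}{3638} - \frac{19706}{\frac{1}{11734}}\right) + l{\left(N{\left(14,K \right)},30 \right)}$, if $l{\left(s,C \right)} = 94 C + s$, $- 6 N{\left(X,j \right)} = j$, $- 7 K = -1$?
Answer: $- \frac{8832654961784}{38199} \approx -2.3123 \cdot 10^{8}$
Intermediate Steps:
$K = \frac{1}{7}$ ($K = \left(- \frac{1}{7}\right) \left(-1\right) = \frac{1}{7} \approx 0.14286$)
$N{\left(X,j \right)} = - \frac{j}{6}$
$l{\left(s,C \right)} = s + 94 C$
$\left(- \frac{11377}{3638} - \frac{19706}{\frac{1}{11734}}\right) + l{\left(N{\left(14,K \right)},30 \right)} = \left(- \frac{11377}{3638} - \frac{19706}{\frac{1}{11734}}\right) + \left(\left(- \frac{1}{6}\right) \frac{1}{7} + 94 \cdot 30\right) = \left(\left(-11377\right) \frac{1}{3638} - 19706 \frac{1}{\frac{1}{11734}}\right) + \left(- \frac{1}{42} + 2820\right) = \left(- \frac{11377}{3638} - 231230204\right) + \frac{118439}{42} = - \frac{841215493529}{3638} + \frac{118439}{42} = - \frac{8832654961784}{38199}$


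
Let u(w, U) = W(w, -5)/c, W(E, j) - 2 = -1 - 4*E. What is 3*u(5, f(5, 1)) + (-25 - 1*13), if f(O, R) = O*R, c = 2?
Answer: -133/2 ≈ -66.500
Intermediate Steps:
W(E, j) = 1 - 4*E (W(E, j) = 2 + (-1 - 4*E) = 1 - 4*E)
u(w, U) = ½ - 2*w (u(w, U) = (1 - 4*w)/2 = (1 - 4*w)*(½) = ½ - 2*w)
3*u(5, f(5, 1)) + (-25 - 1*13) = 3*(½ - 2*5) + (-25 - 1*13) = 3*(½ - 10) + (-25 - 13) = 3*(-19/2) - 38 = -57/2 - 38 = -133/2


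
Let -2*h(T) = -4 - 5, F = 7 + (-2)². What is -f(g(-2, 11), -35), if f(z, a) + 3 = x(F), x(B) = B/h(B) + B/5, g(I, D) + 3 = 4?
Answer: -74/45 ≈ -1.6444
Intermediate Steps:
F = 11 (F = 7 + 4 = 11)
g(I, D) = 1 (g(I, D) = -3 + 4 = 1)
h(T) = 9/2 (h(T) = -(-4 - 5)/2 = -½*(-9) = 9/2)
x(B) = 19*B/45 (x(B) = B/(9/2) + B/5 = B*(2/9) + B*(⅕) = 2*B/9 + B/5 = 19*B/45)
f(z, a) = 74/45 (f(z, a) = -3 + (19/45)*11 = -3 + 209/45 = 74/45)
-f(g(-2, 11), -35) = -1*74/45 = -74/45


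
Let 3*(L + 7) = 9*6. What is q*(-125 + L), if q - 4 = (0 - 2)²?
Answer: -912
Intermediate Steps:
L = 11 (L = -7 + (9*6)/3 = -7 + (⅓)*54 = -7 + 18 = 11)
q = 8 (q = 4 + (0 - 2)² = 4 + (-2)² = 4 + 4 = 8)
q*(-125 + L) = 8*(-125 + 11) = 8*(-114) = -912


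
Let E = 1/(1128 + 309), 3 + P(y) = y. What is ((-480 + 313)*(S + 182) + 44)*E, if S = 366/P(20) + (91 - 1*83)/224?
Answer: -16160855/684012 ≈ -23.627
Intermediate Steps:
P(y) = -3 + y
S = 10265/476 (S = 366/(-3 + 20) + (91 - 1*83)/224 = 366/17 + (91 - 83)*(1/224) = 366*(1/17) + 8*(1/224) = 366/17 + 1/28 = 10265/476 ≈ 21.565)
E = 1/1437 ≈ 0.00069589
((-480 + 313)*(S + 182) + 44)*E = ((-480 + 313)*(10265/476 + 182) + 44)*(1/1437) = (-167*96897/476 + 44)*(1/1437) = (-16181799/476 + 44)*(1/1437) = -16160855/476*1/1437 = -16160855/684012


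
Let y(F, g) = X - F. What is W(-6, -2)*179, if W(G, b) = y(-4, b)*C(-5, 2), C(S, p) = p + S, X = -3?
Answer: -537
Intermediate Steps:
C(S, p) = S + p
y(F, g) = -3 - F
W(G, b) = -3 (W(G, b) = (-3 - 1*(-4))*(-5 + 2) = (-3 + 4)*(-3) = 1*(-3) = -3)
W(-6, -2)*179 = -3*179 = -537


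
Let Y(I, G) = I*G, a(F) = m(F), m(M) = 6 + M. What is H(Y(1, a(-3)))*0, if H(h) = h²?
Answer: 0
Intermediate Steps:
a(F) = 6 + F
Y(I, G) = G*I
H(Y(1, a(-3)))*0 = ((6 - 3)*1)²*0 = (3*1)²*0 = 3²*0 = 9*0 = 0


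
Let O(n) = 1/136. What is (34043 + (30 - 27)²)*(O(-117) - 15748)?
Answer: -18232521951/34 ≈ -5.3625e+8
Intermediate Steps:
O(n) = 1/136
(34043 + (30 - 27)²)*(O(-117) - 15748) = (34043 + (30 - 27)²)*(1/136 - 15748) = (34043 + 3²)*(-2141727/136) = (34043 + 9)*(-2141727/136) = 34052*(-2141727/136) = -18232521951/34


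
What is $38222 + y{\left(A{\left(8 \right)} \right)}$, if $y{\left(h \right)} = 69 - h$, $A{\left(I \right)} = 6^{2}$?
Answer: $38255$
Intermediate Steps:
$A{\left(I \right)} = 36$
$38222 + y{\left(A{\left(8 \right)} \right)} = 38222 + \left(69 - 36\right) = 38222 + 33 = 38255$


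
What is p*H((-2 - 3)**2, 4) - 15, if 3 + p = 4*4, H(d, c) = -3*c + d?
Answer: 154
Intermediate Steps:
H(d, c) = d - 3*c
p = 13 (p = -3 + 4*4 = -3 + 16 = 13)
p*H((-2 - 3)**2, 4) - 15 = 13*((-2 - 3)**2 - 3*4) - 15 = 13*((-5)**2 - 12) - 15 = 13*(25 - 12) - 15 = 13*13 - 15 = 169 - 15 = 154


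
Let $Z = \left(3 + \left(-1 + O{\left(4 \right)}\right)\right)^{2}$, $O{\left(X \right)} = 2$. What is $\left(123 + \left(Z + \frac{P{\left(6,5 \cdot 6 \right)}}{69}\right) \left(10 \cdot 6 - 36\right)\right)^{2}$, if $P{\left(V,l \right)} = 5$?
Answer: $\frac{136913401}{529} \approx 2.5882 \cdot 10^{5}$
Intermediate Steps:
$Z = 16$ ($Z = \left(3 + \left(-1 + 2\right)\right)^{2} = \left(3 + 1\right)^{2} = 4^{2} = 16$)
$\left(123 + \left(Z + \frac{P{\left(6,5 \cdot 6 \right)}}{69}\right) \left(10 \cdot 6 - 36\right)\right)^{2} = \left(123 + \left(16 + \frac{5}{69}\right) \left(10 \cdot 6 - 36\right)\right)^{2} = \left(123 + \left(16 + 5 \cdot \frac{1}{69}\right) \left(60 - 36\right)\right)^{2} = \left(123 + \left(16 + \frac{5}{69}\right) 24\right)^{2} = \left(123 + \frac{1109}{69} \cdot 24\right)^{2} = \left(123 + \frac{8872}{23}\right)^{2} = \left(\frac{11701}{23}\right)^{2} = \frac{136913401}{529}$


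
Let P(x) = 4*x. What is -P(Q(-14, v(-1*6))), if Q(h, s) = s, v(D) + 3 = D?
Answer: 36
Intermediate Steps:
v(D) = -3 + D
-P(Q(-14, v(-1*6))) = -4*(-3 - 1*6) = -4*(-3 - 6) = -4*(-9) = -1*(-36) = 36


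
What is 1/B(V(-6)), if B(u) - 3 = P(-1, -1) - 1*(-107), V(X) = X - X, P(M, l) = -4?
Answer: 1/106 ≈ 0.0094340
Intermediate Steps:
V(X) = 0
B(u) = 106 (B(u) = 3 + (-4 - 1*(-107)) = 3 + (-4 + 107) = 3 + 103 = 106)
1/B(V(-6)) = 1/106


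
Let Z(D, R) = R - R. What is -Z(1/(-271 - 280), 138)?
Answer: 0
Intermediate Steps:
Z(D, R) = 0
-Z(1/(-271 - 280), 138) = -1*0 = 0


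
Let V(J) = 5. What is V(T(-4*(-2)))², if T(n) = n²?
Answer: 25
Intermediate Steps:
V(T(-4*(-2)))² = 5² = 25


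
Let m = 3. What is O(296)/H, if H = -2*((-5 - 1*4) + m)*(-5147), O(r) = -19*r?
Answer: 1406/15441 ≈ 0.091056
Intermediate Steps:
H = -61764 (H = -2*((-5 - 1*4) + 3)*(-5147) = -2*((-5 - 4) + 3)*(-5147) = -2*(-9 + 3)*(-5147) = -2*(-6)*(-5147) = 12*(-5147) = -61764)
O(296)/H = -19*296/(-61764) = -5624*(-1/61764) = 1406/15441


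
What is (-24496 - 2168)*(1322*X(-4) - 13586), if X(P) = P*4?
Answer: 926254032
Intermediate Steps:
X(P) = 4*P
(-24496 - 2168)*(1322*X(-4) - 13586) = (-24496 - 2168)*(1322*(4*(-4)) - 13586) = -26664*(1322*(-16) - 13586) = -26664*(-21152 - 13586) = -26664*(-34738) = 926254032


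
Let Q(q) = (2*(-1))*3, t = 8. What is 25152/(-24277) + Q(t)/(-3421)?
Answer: -7809030/7550147 ≈ -1.0343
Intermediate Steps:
Q(q) = -6 (Q(q) = -2*3 = -6)
25152/(-24277) + Q(t)/(-3421) = 25152/(-24277) - 6/(-3421) = 25152*(-1/24277) - 6*(-1/3421) = -25152/24277 + 6/3421 = -7809030/7550147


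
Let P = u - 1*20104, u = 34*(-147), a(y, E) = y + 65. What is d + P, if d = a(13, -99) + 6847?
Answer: -18177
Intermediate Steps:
a(y, E) = 65 + y
u = -4998
d = 6925 (d = (65 + 13) + 6847 = 78 + 6847 = 6925)
P = -25102 (P = -4998 - 1*20104 = -4998 - 20104 = -25102)
d + P = 6925 - 25102 = -18177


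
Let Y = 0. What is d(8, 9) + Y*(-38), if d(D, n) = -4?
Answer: -4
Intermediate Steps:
d(8, 9) + Y*(-38) = -4 + 0*(-38) = -4 + 0 = -4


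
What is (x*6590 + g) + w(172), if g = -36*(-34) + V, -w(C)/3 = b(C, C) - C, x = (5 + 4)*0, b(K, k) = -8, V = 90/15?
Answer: 1770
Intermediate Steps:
V = 6 (V = 90*(1/15) = 6)
x = 0 (x = 9*0 = 0)
w(C) = 24 + 3*C (w(C) = -3*(-8 - C) = 24 + 3*C)
g = 1230 (g = -36*(-34) + 6 = 1224 + 6 = 1230)
(x*6590 + g) + w(172) = (0*6590 + 1230) + (24 + 3*172) = (0 + 1230) + (24 + 516) = 1230 + 540 = 1770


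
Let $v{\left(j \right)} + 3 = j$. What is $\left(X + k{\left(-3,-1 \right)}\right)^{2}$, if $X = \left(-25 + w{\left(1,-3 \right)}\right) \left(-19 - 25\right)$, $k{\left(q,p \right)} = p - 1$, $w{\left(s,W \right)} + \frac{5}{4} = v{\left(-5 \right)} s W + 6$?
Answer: $27889$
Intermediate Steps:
$v{\left(j \right)} = -3 + j$
$w{\left(s,W \right)} = \frac{19}{4} - 8 W s$ ($w{\left(s,W \right)} = - \frac{5}{4} + \left(\left(-3 - 5\right) s W + 6\right) = - \frac{5}{4} + \left(- 8 s W + 6\right) = - \frac{5}{4} - \left(-6 + 8 W s\right) = \frac{19}{4} - 8 W s$)
$k{\left(q,p \right)} = -1 + p$
$X = -165$ ($X = \left(-25 - \left(- \frac{19}{4} - 24\right)\right) \left(-19 - 25\right) = \left(-25 + \left(\frac{19}{4} + 24\right)\right) \left(-44\right) = \left(-25 + \frac{115}{4}\right) \left(-44\right) = \frac{15}{4} \left(-44\right) = -165$)
$\left(X + k{\left(-3,-1 \right)}\right)^{2} = \left(-165 - 2\right)^{2} = \left(-167\right)^{2} = 27889$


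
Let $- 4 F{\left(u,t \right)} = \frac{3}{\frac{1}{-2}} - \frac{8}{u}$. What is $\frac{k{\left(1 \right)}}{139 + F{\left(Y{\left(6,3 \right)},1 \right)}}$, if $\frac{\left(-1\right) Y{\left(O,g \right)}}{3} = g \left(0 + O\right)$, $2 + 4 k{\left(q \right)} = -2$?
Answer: $- \frac{54}{7585} \approx -0.0071193$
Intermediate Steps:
$k{\left(q \right)} = -1$ ($k{\left(q \right)} = - \frac{1}{2} + \frac{1}{4} \left(-2\right) = - \frac{1}{2} - \frac{1}{2} = -1$)
$Y{\left(O,g \right)} = - 3 O g$ ($Y{\left(O,g \right)} = - 3 g \left(0 + O\right) = - 3 g O = - 3 O g$)
$F{\left(u,t \right)} = \frac{3}{2} + \frac{2}{u}$ ($F{\left(u,t \right)} = - \frac{\frac{3}{\frac{1}{-2}} - \frac{8}{u}}{4} = - \frac{\frac{3}{- \frac{1}{2}} - \frac{8}{u}}{4} = - \frac{3 \left(-2\right) - \frac{8}{u}}{4} = - \frac{-6 - \frac{8}{u}}{4} = \frac{3}{2} + \frac{2}{u}$)
$\frac{k{\left(1 \right)}}{139 + F{\left(Y{\left(6,3 \right)},1 \right)}} = - \frac{1}{139 + \left(\frac{3}{2} + \frac{2}{\left(-3\right) 6 \cdot 3}\right)} = - \frac{1}{139 + \left(\frac{3}{2} + \frac{2}{-54}\right)} = - \frac{1}{139 + \left(\frac{3}{2} + 2 \left(- \frac{1}{54}\right)\right)} = - \frac{1}{139 + \left(\frac{3}{2} - \frac{1}{27}\right)} = - \frac{1}{139 + \frac{79}{54}} = - \frac{1}{\frac{7585}{54}} = \left(-1\right) \frac{54}{7585} = - \frac{54}{7585}$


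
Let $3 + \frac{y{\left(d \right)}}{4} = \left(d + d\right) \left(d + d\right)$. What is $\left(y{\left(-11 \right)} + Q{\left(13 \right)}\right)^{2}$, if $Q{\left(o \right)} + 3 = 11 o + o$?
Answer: $4313929$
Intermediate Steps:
$y{\left(d \right)} = -12 + 16 d^{2}$ ($y{\left(d \right)} = -12 + 4 \left(d + d\right) \left(d + d\right) = -12 + 4 \cdot 2 d 2 d = -12 + 4 \cdot 4 d^{2} = -12 + 16 d^{2}$)
$Q{\left(o \right)} = -3 + 12 o$ ($Q{\left(o \right)} = -3 + \left(11 o + o\right) = -3 + 12 o$)
$\left(y{\left(-11 \right)} + Q{\left(13 \right)}\right)^{2} = \left(\left(-12 + 16 \left(-11\right)^{2}\right) + \left(-3 + 12 \cdot 13\right)\right)^{2} = \left(\left(-12 + 16 \cdot 121\right) + \left(-3 + 156\right)\right)^{2} = \left(\left(-12 + 1936\right) + 153\right)^{2} = \left(1924 + 153\right)^{2} = 2077^{2} = 4313929$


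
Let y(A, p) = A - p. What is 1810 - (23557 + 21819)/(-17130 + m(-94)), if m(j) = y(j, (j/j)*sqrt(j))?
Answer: 268873752462/148333135 - 22688*I*sqrt(94)/148333135 ≈ 1812.6 - 0.0014829*I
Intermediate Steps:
m(j) = j - sqrt(j) (m(j) = j - j/j*sqrt(j) = j - sqrt(j))
1810 - (23557 + 21819)/(-17130 + m(-94)) = 1810 - (23557 + 21819)/(-17130 + (-94 - sqrt(-94))) = 1810 - 45376/(-17130 + (-94 - I*sqrt(94))) = 1810 - 45376/(-17224 - I*sqrt(94))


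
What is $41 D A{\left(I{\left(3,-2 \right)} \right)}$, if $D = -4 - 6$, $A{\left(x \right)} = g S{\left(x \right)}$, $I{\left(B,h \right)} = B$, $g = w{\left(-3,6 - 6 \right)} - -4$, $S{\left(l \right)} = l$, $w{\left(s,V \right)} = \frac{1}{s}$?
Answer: $-4510$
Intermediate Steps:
$g = \frac{11}{3}$ ($g = \frac{1}{-3} - -4 = - \frac{1}{3} + 4 = \frac{11}{3} \approx 3.6667$)
$A{\left(x \right)} = \frac{11 x}{3}$
$D = -10$ ($D = -4 - 6 = -10$)
$41 D A{\left(I{\left(3,-2 \right)} \right)} = 41 \left(-10\right) \frac{11}{3} \cdot 3 = \left(-410\right) 11 = -4510$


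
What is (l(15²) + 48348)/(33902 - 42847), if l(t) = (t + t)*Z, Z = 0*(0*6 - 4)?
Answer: -48348/8945 ≈ -5.4050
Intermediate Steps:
Z = 0 (Z = 0*(0 - 4) = 0*(-4) = 0)
l(t) = 0 (l(t) = (t + t)*0 = (2*t)*0 = 0)
(l(15²) + 48348)/(33902 - 42847) = (0 + 48348)/(33902 - 42847) = 48348/(-8945) = 48348*(-1/8945) = -48348/8945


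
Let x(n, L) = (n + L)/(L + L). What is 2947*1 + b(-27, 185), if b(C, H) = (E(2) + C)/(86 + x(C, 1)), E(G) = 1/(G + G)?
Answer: 860417/292 ≈ 2946.6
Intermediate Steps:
x(n, L) = (L + n)/(2*L) (x(n, L) = (L + n)/((2*L)) = (L + n)*(1/(2*L)) = (L + n)/(2*L))
E(G) = 1/(2*G)
b(C, H) = (¼ + C)/(173/2 + C/2) (b(C, H) = ((½)/2 + C)/(86 + (½)*(1 + C)/1) = ((½)*(½) + C)/(86 + (½)*1*(1 + C)) = (¼ + C)/(86 + (½ + C/2)) = (¼ + C)/(173/2 + C/2))
2947*1 + b(-27, 185) = 2947*1 + (1 + 4*(-27))/(2*(173 - 27)) = 2947 + (½)*(1 - 108)/146 = 2947 + (½)*(1/146)*(-107) = 2947 - 107/292 = 860417/292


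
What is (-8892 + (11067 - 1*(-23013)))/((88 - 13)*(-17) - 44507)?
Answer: -12594/22891 ≈ -0.55017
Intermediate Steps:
(-8892 + (11067 - 1*(-23013)))/((88 - 13)*(-17) - 44507) = (-8892 + (11067 + 23013))/(75*(-17) - 44507) = (-8892 + 34080)/(-1275 - 44507) = 25188/(-45782) = 25188*(-1/45782) = -12594/22891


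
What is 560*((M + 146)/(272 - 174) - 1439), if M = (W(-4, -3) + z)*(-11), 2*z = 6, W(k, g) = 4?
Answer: -5638120/7 ≈ -8.0545e+5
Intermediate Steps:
z = 3 (z = (½)*6 = 3)
M = -77 (M = (4 + 3)*(-11) = 7*(-11) = -77)
560*((M + 146)/(272 - 174) - 1439) = 560*((-77 + 146)/(272 - 174) - 1439) = 560*(69/98 - 1439) = 560*(-140953/98) = -5638120/7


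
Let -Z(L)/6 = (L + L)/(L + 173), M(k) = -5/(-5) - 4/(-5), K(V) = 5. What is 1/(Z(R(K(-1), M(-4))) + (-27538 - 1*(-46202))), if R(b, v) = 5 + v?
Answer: 899/16778528 ≈ 5.3580e-5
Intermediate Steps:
M(k) = 9/5 (M(k) = -5*(-⅕) - 4*(-⅕) = 1 + ⅘ = 9/5)
Z(L) = -12*L/(173 + L) (Z(L) = -6*(L + L)/(L + 173) = -6*2*L/(173 + L) = -12*L/(173 + L))
1/(Z(R(K(-1), M(-4))) + (-27538 - 1*(-46202))) = 1/(-12*(5 + 9/5)/(173 + (5 + 9/5)) + (-27538 - 1*(-46202))) = 1/(-12*34/5/(173 + 34/5) + (-27538 + 46202)) = 1/(-12*34/5/899/5 + 18664) = 1/(-12*34/5*5/899 + 18664) = 1/(-408/899 + 18664) = 1/(16778528/899) = 899/16778528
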